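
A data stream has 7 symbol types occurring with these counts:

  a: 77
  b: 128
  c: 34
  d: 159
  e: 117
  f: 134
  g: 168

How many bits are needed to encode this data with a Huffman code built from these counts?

Merge the two smallest weights repeatedly:
c(34) + a(77) → 111
111 + e(117) → 228
b(128) + f(134) → 262
d(159) + g(168) → 327
228 + 262 → 490
327 + 490 → 817
The encoded length is the sum of every internal node's weight: 111 + 228 + 262 + 327 + 490 + 817 = 2235 bits.

2235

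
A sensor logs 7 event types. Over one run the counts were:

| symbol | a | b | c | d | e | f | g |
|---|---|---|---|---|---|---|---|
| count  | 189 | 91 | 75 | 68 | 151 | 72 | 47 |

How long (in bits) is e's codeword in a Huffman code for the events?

Repeatedly merge the two smallest:
merge g(47) and d(68): 115
merge f(72) and c(75): 147
merge b(91) and 115: 206
merge 147 and e(151): 298
merge a(189) and 206: 395
merge 298 and 395: 693
The subtree containing e is merged 2 times, so code length = 2.

2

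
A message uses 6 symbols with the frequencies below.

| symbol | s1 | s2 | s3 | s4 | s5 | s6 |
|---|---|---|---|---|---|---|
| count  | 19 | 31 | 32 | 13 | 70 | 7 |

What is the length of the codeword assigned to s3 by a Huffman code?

Repeatedly merge the two smallest:
s6(7) + s4(13) → 20
s1(19) + 20 → 39
s2(31) + s3(32) → 63
39 + 63 → 102
s5(70) + 102 → 172
s3 sits 3 levels below the root, so its codeword is 3 bits.

3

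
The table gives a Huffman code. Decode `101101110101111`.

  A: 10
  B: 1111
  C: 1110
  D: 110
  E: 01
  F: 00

ADCAB

Read left to right; each codeword is recognised as soon as it completes (prefix code):
  10→A | 110→D | 1110→C | 10→A | 1111→B
Decoded message: ADCAB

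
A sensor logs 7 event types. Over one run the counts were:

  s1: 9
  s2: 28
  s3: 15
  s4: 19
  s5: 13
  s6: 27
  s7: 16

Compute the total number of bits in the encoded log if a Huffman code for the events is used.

Greedily combine the two least-frequent nodes:
combine s1(9), s5(13) → 22
combine s3(15), s7(16) → 31
combine s4(19), 22 → 41
combine s6(27), s2(28) → 55
combine 31, 41 → 72
combine 55, 72 → 127
Each symbol's bit-cost is frequency × depth; summing gives 348 bits (equivalently 22 + 31 + 41 + 55 + 72 + 127).

348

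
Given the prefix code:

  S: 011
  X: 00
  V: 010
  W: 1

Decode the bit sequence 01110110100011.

SWSVXWW

Read left to right; each codeword is recognised as soon as it completes (prefix code):
  011→S | 1→W | 011→S | 010→V | 00→X | 1→W | 1→W
Decoded message: SWSVXWW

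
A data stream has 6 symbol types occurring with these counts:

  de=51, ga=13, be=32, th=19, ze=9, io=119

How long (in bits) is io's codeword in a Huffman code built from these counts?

Huffman merges, smallest pair first:
combine ze(9), ga(13) → 22
combine th(19), 22 → 41
combine be(32), 41 → 73
combine de(51), 73 → 124
combine io(119), 124 → 243
io is a child of the root — depth 1, so its codeword is a single bit.

1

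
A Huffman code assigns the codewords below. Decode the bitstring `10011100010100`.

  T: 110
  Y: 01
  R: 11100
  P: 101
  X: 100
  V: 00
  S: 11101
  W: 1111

Read left to right; each codeword is recognised as soon as it completes (prefix code):
  100→X | 11100→R | 01→Y | 01→Y | 00→V
Decoded message: XRYYV

XRYYV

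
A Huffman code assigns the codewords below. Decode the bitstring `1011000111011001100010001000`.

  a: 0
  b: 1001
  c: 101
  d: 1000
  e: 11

cdecbddd

Read left to right; each codeword is recognised as soon as it completes (prefix code):
  101→c | 1000→d | 11→e | 101→c | 1001→b | 1000→d | 1000→d | 1000→d
Decoded message: cdecbddd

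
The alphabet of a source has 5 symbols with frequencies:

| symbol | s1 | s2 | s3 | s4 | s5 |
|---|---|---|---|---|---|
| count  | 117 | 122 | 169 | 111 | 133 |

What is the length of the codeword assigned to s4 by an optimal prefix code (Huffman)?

3

Repeatedly merge the two smallest:
s4(111) + s1(117) → 228
s2(122) + s5(133) → 255
s3(169) + 228 → 397
255 + 397 → 652
s4's leaf is at depth 3, giving a 3-bit codeword.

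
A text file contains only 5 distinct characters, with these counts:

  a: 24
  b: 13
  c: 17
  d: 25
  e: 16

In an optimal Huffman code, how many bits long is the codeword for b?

3

Huffman merges, smallest pair first:
b(13) + e(16) → 29
c(17) + a(24) → 41
d(25) + 29 → 54
41 + 54 → 95
The subtree containing b is merged 3 times, so code length = 3.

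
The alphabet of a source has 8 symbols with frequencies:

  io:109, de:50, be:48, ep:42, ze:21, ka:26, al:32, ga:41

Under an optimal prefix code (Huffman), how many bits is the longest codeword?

Merge the two lowest-weight nodes at each step:
ze(21) + ka(26) → 47
al(32) + ga(41) → 73
ep(42) + 47 → 89
be(48) + de(50) → 98
73 + 89 → 162
98 + io(109) → 207
162 + 207 → 369
The first pair merged (ze, ka) ends up deepest, at depth 4.

4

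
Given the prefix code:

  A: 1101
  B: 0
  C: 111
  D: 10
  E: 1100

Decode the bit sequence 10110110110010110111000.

Read left to right; each codeword is recognised as soon as it completes (prefix code):
  10→D | 1101→A | 10→D | 1100→E | 10→D | 1101→A | 1100→E | 0→B
Decoded message: DADEDAEB

DADEDAEB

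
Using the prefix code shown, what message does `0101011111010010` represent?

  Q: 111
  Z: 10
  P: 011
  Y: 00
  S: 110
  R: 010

RZQSZR

Read left to right; each codeword is recognised as soon as it completes (prefix code):
  010→R | 10→Z | 111→Q | 110→S | 10→Z | 010→R
Decoded message: RZQSZR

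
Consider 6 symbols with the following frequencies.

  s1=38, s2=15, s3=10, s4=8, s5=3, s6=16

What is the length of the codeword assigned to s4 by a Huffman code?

Repeatedly merge the two smallest:
combine s5(3), s4(8) → 11
combine s3(10), 11 → 21
combine s2(15), s6(16) → 31
combine 21, 31 → 52
combine s1(38), 52 → 90
s4 sits 4 levels below the root, so its codeword is 4 bits.

4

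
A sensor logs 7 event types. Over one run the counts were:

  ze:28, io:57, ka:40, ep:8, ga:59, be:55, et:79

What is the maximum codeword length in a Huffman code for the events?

Merge the two lowest-weight nodes at each step:
combine ep(8), ze(28) → 36
combine 36, ka(40) → 76
combine be(55), io(57) → 112
combine ga(59), 76 → 135
combine et(79), 112 → 191
combine 135, 191 → 326
The rarest symbols sit at the bottom; the longest codeword is 4 bits.

4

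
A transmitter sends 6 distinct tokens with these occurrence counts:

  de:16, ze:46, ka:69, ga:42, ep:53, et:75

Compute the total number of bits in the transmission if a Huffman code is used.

759

Greedily combine the two least-frequent nodes:
combine de(16), ga(42) → 58
combine ze(46), ep(53) → 99
combine 58, ka(69) → 127
combine et(75), 99 → 174
combine 127, 174 → 301
Total encoded bits = sum of merged weights = 58 + 99 + 127 + 174 + 301 = 759.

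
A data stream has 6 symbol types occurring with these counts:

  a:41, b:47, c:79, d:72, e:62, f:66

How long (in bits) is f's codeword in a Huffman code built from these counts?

3

Build the tree from the bottom:
a(41) + b(47) → 88
e(62) + f(66) → 128
d(72) + c(79) → 151
88 + 128 → 216
151 + 216 → 367
f's leaf is at depth 3, giving a 3-bit codeword.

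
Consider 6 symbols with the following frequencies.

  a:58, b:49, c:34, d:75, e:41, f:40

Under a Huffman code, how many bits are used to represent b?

3

Repeatedly merge the two smallest:
combine c(34), f(40) → 74
combine e(41), b(49) → 90
combine a(58), 74 → 132
combine d(75), 90 → 165
combine 132, 165 → 297
b sits 3 levels below the root, so its codeword is 3 bits.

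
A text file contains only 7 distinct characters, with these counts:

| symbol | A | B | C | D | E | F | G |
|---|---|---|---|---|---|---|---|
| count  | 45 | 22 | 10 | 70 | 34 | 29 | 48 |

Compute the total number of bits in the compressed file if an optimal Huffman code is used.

Build the Huffman tree bottom-up:
combine C(10), B(22) → 32
combine F(29), 32 → 61
combine E(34), A(45) → 79
combine G(48), 61 → 109
combine D(70), 79 → 149
combine 109, 149 → 258
The encoded length is the sum of every internal node's weight: 32 + 61 + 79 + 109 + 149 + 258 = 688 bits.

688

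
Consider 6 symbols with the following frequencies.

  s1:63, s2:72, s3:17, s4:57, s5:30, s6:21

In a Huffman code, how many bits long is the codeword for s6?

4

Repeatedly merge the two smallest:
s3(17) + s6(21) → 38
s5(30) + 38 → 68
s4(57) + s1(63) → 120
68 + s2(72) → 140
120 + 140 → 260
s6's leaf is at depth 4, giving a 4-bit codeword.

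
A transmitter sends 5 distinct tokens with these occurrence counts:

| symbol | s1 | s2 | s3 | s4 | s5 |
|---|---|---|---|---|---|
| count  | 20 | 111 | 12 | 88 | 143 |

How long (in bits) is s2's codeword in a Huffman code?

2

Huffman merges, smallest pair first:
s3(12) + s1(20) → 32
32 + s4(88) → 120
s2(111) + 120 → 231
s5(143) + 231 → 374
s2's leaf is at depth 2, giving a 2-bit codeword.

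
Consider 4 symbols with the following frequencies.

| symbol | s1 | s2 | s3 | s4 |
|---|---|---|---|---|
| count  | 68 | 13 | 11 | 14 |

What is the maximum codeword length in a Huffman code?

3

Merge the two lowest-weight nodes at each step:
s3(11) + s2(13) → 24
s4(14) + 24 → 38
38 + s1(68) → 106
The first pair merged (s3, s2) ends up deepest, at depth 3.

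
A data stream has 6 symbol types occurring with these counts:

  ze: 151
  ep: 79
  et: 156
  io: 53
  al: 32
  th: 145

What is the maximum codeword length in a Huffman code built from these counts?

4

Merge the two lowest-weight nodes at each step:
al(32) + io(53) → 85
ep(79) + 85 → 164
th(145) + ze(151) → 296
et(156) + 164 → 320
296 + 320 → 616
The first pair merged (al, io) ends up deepest, at depth 4.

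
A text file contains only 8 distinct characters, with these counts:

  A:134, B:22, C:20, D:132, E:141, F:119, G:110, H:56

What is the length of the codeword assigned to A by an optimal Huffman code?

Repeatedly merge the two smallest:
merge C(20) and B(22): 42
merge 42 and H(56): 98
merge 98 and G(110): 208
merge F(119) and D(132): 251
merge A(134) and E(141): 275
merge 208 and 251: 459
merge 275 and 459: 734
The subtree containing A is merged 2 times, so code length = 2.

2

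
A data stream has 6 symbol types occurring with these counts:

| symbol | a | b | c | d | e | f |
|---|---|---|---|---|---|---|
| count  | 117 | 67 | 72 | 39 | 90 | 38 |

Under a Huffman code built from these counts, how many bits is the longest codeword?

Merge the two lowest-weight nodes at each step:
merge f(38) and d(39): 77
merge b(67) and c(72): 139
merge 77 and e(90): 167
merge a(117) and 139: 256
merge 167 and 256: 423
The first pair merged (f, d) ends up deepest, at depth 3.

3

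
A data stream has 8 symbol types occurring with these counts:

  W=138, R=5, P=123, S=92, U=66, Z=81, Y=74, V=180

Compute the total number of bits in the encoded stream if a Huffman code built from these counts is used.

2168

Merge the two smallest weights repeatedly:
R(5) + U(66) → 71
71 + Y(74) → 145
Z(81) + S(92) → 173
P(123) + W(138) → 261
145 + 173 → 318
V(180) + 261 → 441
318 + 441 → 759
The encoded length is the sum of every internal node's weight: 71 + 145 + 173 + 261 + 318 + 441 + 759 = 2168 bits.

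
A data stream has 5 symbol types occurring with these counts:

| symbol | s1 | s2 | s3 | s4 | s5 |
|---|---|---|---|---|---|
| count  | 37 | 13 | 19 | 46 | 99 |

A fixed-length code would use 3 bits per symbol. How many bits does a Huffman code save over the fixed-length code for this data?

Fixed-length: 3 bits × 214 symbols = 642 bits.
Huffman merges:
s2(13) + s3(19) → 32
32 + s1(37) → 69
s4(46) + 69 → 115
s5(99) + 115 → 214
Huffman total = 32 + 69 + 115 + 214 = 430 bits.
Saving = 642 − 430 = 212 bits.

212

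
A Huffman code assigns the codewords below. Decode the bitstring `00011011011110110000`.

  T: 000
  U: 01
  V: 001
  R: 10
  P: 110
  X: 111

Read left to right; each codeword is recognised as soon as it completes (prefix code):
  000→T | 110→P | 110→P | 111→X | 10→R | 110→P | 000→T
Decoded message: TPPXRPT

TPPXRPT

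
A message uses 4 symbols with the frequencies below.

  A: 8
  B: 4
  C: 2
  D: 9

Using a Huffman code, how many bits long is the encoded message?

Build the Huffman tree bottom-up:
combine C(2), B(4) → 6
combine 6, A(8) → 14
combine D(9), 14 → 23
The encoded length is the sum of every internal node's weight: 6 + 14 + 23 = 43 bits.

43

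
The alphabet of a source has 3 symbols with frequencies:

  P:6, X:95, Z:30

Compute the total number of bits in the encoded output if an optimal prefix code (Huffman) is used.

Build the Huffman tree bottom-up:
merge P(6) and Z(30): 36
merge 36 and X(95): 131
The encoded length is the sum of every internal node's weight: 36 + 131 = 167 bits.

167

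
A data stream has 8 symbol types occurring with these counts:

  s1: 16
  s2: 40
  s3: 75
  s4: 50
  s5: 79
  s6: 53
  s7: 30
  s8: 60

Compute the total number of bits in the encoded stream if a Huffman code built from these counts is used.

1176

Build the Huffman tree bottom-up:
merge s1(16) and s7(30): 46
merge s2(40) and 46: 86
merge s4(50) and s6(53): 103
merge s8(60) and s3(75): 135
merge s5(79) and 86: 165
merge 103 and 135: 238
merge 165 and 238: 403
Total encoded bits = sum of merged weights = 46 + 86 + 103 + 135 + 165 + 238 + 403 = 1176.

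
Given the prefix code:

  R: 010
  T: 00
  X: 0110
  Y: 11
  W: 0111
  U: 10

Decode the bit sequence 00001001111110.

TTUWYU

Read left to right; each codeword is recognised as soon as it completes (prefix code):
  00→T | 00→T | 10→U | 0111→W | 11→Y | 10→U
Decoded message: TTUWYU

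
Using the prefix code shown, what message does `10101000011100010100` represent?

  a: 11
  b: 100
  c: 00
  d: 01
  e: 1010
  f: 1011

ebcabddc

Read left to right; each codeword is recognised as soon as it completes (prefix code):
  1010→e | 100→b | 00→c | 11→a | 100→b | 01→d | 01→d | 00→c
Decoded message: ebcabddc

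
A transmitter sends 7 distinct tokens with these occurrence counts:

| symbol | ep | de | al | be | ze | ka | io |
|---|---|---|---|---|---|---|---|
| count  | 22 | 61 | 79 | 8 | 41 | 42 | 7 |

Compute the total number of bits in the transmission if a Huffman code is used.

Merge the two smallest weights repeatedly:
combine io(7), be(8) → 15
combine 15, ep(22) → 37
combine 37, ze(41) → 78
combine ka(42), de(61) → 103
combine 78, al(79) → 157
combine 103, 157 → 260
Each symbol's bit-cost is frequency × depth; summing gives 650 bits (equivalently 15 + 37 + 78 + 103 + 157 + 260).

650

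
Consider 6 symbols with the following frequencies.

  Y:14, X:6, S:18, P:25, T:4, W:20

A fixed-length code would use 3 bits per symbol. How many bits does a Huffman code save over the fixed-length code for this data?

53

Fixed-length: 3 bits × 87 symbols = 261 bits.
Huffman merges:
T(4) + X(6) → 10
10 + Y(14) → 24
S(18) + W(20) → 38
24 + P(25) → 49
38 + 49 → 87
Huffman total = 10 + 24 + 38 + 49 + 87 = 208 bits.
Saving = 261 − 208 = 53 bits.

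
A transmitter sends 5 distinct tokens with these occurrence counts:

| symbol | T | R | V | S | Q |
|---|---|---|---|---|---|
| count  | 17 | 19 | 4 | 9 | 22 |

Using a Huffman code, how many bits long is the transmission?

Greedily combine the two least-frequent nodes:
merge V(4) and S(9): 13
merge 13 and T(17): 30
merge R(19) and Q(22): 41
merge 30 and 41: 71
The encoded length is the sum of every internal node's weight: 13 + 30 + 41 + 71 = 155 bits.

155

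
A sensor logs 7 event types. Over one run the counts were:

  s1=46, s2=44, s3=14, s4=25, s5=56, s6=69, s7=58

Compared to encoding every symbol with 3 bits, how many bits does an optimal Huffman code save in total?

88

Fixed-length: 3 bits × 312 symbols = 936 bits.
Huffman merges:
s3(14) + s4(25) → 39
39 + s2(44) → 83
s1(46) + s5(56) → 102
s7(58) + s6(69) → 127
83 + 102 → 185
127 + 185 → 312
Huffman total = 39 + 83 + 102 + 127 + 185 + 312 = 848 bits.
Saving = 936 − 848 = 88 bits.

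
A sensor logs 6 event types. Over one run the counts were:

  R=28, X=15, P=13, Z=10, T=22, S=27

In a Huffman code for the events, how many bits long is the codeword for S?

Build the tree from the bottom:
merge Z(10) and P(13): 23
merge X(15) and T(22): 37
merge 23 and S(27): 50
merge R(28) and 37: 65
merge 50 and 65: 115
S's leaf is at depth 2, giving a 2-bit codeword.

2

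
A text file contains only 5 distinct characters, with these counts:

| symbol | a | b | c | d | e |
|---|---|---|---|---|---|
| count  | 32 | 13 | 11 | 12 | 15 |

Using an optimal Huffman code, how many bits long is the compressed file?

Build the Huffman tree bottom-up:
merge c(11) and d(12): 23
merge b(13) and e(15): 28
merge 23 and 28: 51
merge a(32) and 51: 83
Each symbol's bit-cost is frequency × depth; summing gives 185 bits (equivalently 23 + 28 + 51 + 83).

185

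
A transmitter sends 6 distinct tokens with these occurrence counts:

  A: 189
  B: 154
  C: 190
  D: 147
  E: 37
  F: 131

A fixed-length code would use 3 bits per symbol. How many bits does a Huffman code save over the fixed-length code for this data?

Fixed-length: 3 bits × 848 symbols = 2544 bits.
Huffman merges:
E(37) + F(131) → 168
D(147) + B(154) → 301
168 + A(189) → 357
C(190) + 301 → 491
357 + 491 → 848
Huffman total = 168 + 301 + 357 + 491 + 848 = 2165 bits.
Saving = 2544 − 2165 = 379 bits.

379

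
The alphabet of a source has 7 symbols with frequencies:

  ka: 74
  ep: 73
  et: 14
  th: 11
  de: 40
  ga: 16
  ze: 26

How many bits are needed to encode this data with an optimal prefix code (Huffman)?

640

Merge the two smallest weights repeatedly:
th(11) + et(14) → 25
ga(16) + 25 → 41
ze(26) + de(40) → 66
41 + 66 → 107
ep(73) + ka(74) → 147
107 + 147 → 254
The encoded length is the sum of every internal node's weight: 25 + 41 + 66 + 107 + 147 + 254 = 640 bits.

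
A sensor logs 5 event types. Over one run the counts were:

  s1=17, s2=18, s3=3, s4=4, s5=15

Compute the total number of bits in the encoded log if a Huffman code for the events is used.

121

Greedily combine the two least-frequent nodes:
s3(3) + s4(4) → 7
7 + s5(15) → 22
s1(17) + s2(18) → 35
22 + 35 → 57
Total encoded bits = sum of merged weights = 7 + 22 + 35 + 57 = 121.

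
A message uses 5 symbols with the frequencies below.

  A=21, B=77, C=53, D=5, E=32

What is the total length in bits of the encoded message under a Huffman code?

Greedily combine the two least-frequent nodes:
combine D(5), A(21) → 26
combine 26, E(32) → 58
combine C(53), 58 → 111
combine B(77), 111 → 188
Total encoded bits = sum of merged weights = 26 + 58 + 111 + 188 = 383.

383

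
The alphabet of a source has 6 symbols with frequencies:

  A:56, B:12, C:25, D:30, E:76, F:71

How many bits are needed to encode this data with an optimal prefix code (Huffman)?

Merge the two smallest weights repeatedly:
B(12) + C(25) → 37
D(30) + 37 → 67
A(56) + 67 → 123
F(71) + E(76) → 147
123 + 147 → 270
The encoded length is the sum of every internal node's weight: 37 + 67 + 123 + 147 + 270 = 644 bits.

644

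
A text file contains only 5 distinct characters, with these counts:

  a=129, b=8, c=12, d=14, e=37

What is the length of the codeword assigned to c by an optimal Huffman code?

Huffman merges, smallest pair first:
merge b(8) and c(12): 20
merge d(14) and 20: 34
merge 34 and e(37): 71
merge 71 and a(129): 200
The subtree containing c is merged 4 times, so code length = 4.

4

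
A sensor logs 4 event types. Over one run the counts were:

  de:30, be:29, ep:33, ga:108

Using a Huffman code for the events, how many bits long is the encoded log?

Greedily combine the two least-frequent nodes:
merge be(29) and de(30): 59
merge ep(33) and 59: 92
merge 92 and ga(108): 200
Each symbol's bit-cost is frequency × depth; summing gives 351 bits (equivalently 59 + 92 + 200).

351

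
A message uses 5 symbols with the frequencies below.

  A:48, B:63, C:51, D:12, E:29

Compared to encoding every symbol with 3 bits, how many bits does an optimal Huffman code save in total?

162

Fixed-length: 3 bits × 203 symbols = 609 bits.
Huffman merges:
D(12) + E(29) → 41
41 + A(48) → 89
C(51) + B(63) → 114
89 + 114 → 203
Huffman total = 41 + 89 + 114 + 203 = 447 bits.
Saving = 609 − 447 = 162 bits.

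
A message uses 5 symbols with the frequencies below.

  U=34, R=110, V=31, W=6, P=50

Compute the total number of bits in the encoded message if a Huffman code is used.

460

Build the Huffman tree bottom-up:
W(6) + V(31) → 37
U(34) + 37 → 71
P(50) + 71 → 121
R(110) + 121 → 231
Total encoded bits = sum of merged weights = 37 + 71 + 121 + 231 = 460.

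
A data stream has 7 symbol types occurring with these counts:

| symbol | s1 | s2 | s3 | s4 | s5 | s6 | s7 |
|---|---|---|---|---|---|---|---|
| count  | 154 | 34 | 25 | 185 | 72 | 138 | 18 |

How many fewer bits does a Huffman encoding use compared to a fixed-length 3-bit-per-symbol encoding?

Fixed-length: 3 bits × 626 symbols = 1878 bits.
Huffman merges:
combine s7(18), s3(25) → 43
combine s2(34), 43 → 77
combine s5(72), 77 → 149
combine s6(138), 149 → 287
combine s1(154), s4(185) → 339
combine 287, 339 → 626
Huffman total = 43 + 77 + 149 + 287 + 339 + 626 = 1521 bits.
Saving = 1878 − 1521 = 357 bits.

357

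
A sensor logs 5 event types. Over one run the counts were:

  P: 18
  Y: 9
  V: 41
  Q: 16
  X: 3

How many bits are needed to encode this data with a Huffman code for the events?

Merge the two smallest weights repeatedly:
combine X(3), Y(9) → 12
combine 12, Q(16) → 28
combine P(18), 28 → 46
combine V(41), 46 → 87
The encoded length is the sum of every internal node's weight: 12 + 28 + 46 + 87 = 173 bits.

173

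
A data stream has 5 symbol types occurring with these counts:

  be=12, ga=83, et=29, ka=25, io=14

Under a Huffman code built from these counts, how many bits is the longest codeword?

Merge the two lowest-weight nodes at each step:
merge be(12) and io(14): 26
merge ka(25) and 26: 51
merge et(29) and 51: 80
merge 80 and ga(83): 163
Maximum depth reached is 4.

4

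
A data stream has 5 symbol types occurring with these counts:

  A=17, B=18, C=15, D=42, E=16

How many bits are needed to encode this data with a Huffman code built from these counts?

240

Greedily combine the two least-frequent nodes:
merge C(15) and E(16): 31
merge A(17) and B(18): 35
merge 31 and 35: 66
merge D(42) and 66: 108
Total encoded bits = sum of merged weights = 31 + 35 + 66 + 108 = 240.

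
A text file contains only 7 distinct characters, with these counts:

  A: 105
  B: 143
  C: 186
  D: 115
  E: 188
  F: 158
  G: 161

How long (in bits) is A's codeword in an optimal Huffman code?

Huffman merges, smallest pair first:
combine A(105), D(115) → 220
combine B(143), F(158) → 301
combine G(161), C(186) → 347
combine E(188), 220 → 408
combine 301, 347 → 648
combine 408, 648 → 1056
The subtree containing A is merged 3 times, so code length = 3.

3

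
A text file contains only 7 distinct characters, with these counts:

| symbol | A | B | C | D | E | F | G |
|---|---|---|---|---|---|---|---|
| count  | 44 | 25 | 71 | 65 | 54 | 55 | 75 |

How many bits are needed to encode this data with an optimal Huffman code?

1090

Merge the two smallest weights repeatedly:
B(25) + A(44) → 69
E(54) + F(55) → 109
D(65) + 69 → 134
C(71) + G(75) → 146
109 + 134 → 243
146 + 243 → 389
The encoded length is the sum of every internal node's weight: 69 + 109 + 134 + 146 + 243 + 389 = 1090 bits.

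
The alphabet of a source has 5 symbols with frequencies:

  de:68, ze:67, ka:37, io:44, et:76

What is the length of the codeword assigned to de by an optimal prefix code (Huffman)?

Huffman merges, smallest pair first:
combine ka(37), io(44) → 81
combine ze(67), de(68) → 135
combine et(76), 81 → 157
combine 135, 157 → 292
de sits 2 levels below the root, so its codeword is 2 bits.

2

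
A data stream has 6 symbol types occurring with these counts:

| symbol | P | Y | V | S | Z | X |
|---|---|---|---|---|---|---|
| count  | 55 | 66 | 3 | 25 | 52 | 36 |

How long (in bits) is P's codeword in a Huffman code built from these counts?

Build the tree from the bottom:
merge V(3) and S(25): 28
merge 28 and X(36): 64
merge Z(52) and P(55): 107
merge 64 and Y(66): 130
merge 107 and 130: 237
P sits 2 levels below the root, so its codeword is 2 bits.

2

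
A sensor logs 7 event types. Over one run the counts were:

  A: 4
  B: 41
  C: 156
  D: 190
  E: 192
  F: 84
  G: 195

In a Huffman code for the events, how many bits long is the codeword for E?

2

Huffman merges, smallest pair first:
A(4) + B(41) → 45
45 + F(84) → 129
129 + C(156) → 285
D(190) + E(192) → 382
G(195) + 285 → 480
382 + 480 → 862
The subtree containing E is merged 2 times, so code length = 2.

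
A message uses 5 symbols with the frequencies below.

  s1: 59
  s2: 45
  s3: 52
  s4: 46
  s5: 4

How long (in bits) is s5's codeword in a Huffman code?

3

Build the tree from the bottom:
combine s5(4), s2(45) → 49
combine s4(46), 49 → 95
combine s3(52), s1(59) → 111
combine 95, 111 → 206
The subtree containing s5 is merged 3 times, so code length = 3.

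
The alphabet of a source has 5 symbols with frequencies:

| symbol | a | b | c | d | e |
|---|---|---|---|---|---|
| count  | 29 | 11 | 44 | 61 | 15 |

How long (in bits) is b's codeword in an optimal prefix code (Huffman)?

Build the tree from the bottom:
merge b(11) and e(15): 26
merge 26 and a(29): 55
merge c(44) and 55: 99
merge d(61) and 99: 160
b sits 4 levels below the root, so its codeword is 4 bits.

4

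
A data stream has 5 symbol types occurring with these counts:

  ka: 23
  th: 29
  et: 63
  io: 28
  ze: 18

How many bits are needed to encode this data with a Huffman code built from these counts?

Build the Huffman tree bottom-up:
combine ze(18), ka(23) → 41
combine io(28), th(29) → 57
combine 41, 57 → 98
combine et(63), 98 → 161
The encoded length is the sum of every internal node's weight: 41 + 57 + 98 + 161 = 357 bits.

357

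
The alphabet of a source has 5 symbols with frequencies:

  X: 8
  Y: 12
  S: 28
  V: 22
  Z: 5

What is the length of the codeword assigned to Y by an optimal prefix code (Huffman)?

Huffman merges, smallest pair first:
combine Z(5), X(8) → 13
combine Y(12), 13 → 25
combine V(22), 25 → 47
combine S(28), 47 → 75
Y sits 3 levels below the root, so its codeword is 3 bits.

3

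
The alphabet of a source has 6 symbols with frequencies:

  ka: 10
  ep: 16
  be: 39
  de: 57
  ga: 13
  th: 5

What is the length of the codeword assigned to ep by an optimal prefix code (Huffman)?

Huffman merges, smallest pair first:
th(5) + ka(10) → 15
ga(13) + 15 → 28
ep(16) + 28 → 44
be(39) + 44 → 83
de(57) + 83 → 140
ep sits 3 levels below the root, so its codeword is 3 bits.

3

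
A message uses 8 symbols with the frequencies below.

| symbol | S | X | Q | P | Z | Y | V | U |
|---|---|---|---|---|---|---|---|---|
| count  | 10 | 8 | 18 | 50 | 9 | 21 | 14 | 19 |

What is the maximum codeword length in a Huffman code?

4

Merge the two lowest-weight nodes at each step:
merge X(8) and Z(9): 17
merge S(10) and V(14): 24
merge 17 and Q(18): 35
merge U(19) and Y(21): 40
merge 24 and 35: 59
merge 40 and P(50): 90
merge 59 and 90: 149
The first pair merged (X, Z) ends up deepest, at depth 4.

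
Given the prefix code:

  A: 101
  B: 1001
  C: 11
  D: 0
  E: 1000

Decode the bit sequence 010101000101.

Read left to right; each codeword is recognised as soon as it completes (prefix code):
  0→D | 101→A | 0→D | 1000→E | 101→A
Decoded message: DADEA

DADEA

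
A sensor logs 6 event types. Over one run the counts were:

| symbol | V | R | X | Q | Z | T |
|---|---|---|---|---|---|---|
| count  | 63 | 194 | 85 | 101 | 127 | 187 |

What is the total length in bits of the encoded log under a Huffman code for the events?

1890

Build the Huffman tree bottom-up:
V(63) + X(85) → 148
Q(101) + Z(127) → 228
148 + T(187) → 335
R(194) + 228 → 422
335 + 422 → 757
The encoded length is the sum of every internal node's weight: 148 + 228 + 335 + 422 + 757 = 1890 bits.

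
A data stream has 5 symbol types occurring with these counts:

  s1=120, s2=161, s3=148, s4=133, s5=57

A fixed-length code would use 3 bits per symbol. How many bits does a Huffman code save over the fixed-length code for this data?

Fixed-length: 3 bits × 619 symbols = 1857 bits.
Huffman merges:
combine s5(57), s1(120) → 177
combine s4(133), s3(148) → 281
combine s2(161), 177 → 338
combine 281, 338 → 619
Huffman total = 177 + 281 + 338 + 619 = 1415 bits.
Saving = 1857 − 1415 = 442 bits.

442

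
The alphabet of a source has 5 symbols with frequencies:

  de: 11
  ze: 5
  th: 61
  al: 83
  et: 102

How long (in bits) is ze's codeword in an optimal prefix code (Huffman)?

4

Repeatedly merge the two smallest:
combine ze(5), de(11) → 16
combine 16, th(61) → 77
combine 77, al(83) → 160
combine et(102), 160 → 262
ze's leaf is at depth 4, giving a 4-bit codeword.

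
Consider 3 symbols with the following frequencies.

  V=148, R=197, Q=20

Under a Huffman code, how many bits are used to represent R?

Build the tree from the bottom:
merge Q(20) and V(148): 168
merge 168 and R(197): 365
R sits one level below the root: a 1-bit codeword.

1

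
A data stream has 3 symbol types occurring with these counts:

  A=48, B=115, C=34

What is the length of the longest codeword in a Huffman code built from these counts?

2

Merge the two lowest-weight nodes at each step:
combine C(34), A(48) → 82
combine 82, B(115) → 197
Maximum depth reached is 2.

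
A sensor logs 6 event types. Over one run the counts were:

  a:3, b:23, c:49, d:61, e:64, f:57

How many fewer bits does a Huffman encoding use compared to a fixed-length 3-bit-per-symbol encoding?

156

Fixed-length: 3 bits × 257 symbols = 771 bits.
Huffman merges:
a(3) + b(23) → 26
26 + c(49) → 75
f(57) + d(61) → 118
e(64) + 75 → 139
118 + 139 → 257
Huffman total = 26 + 75 + 118 + 139 + 257 = 615 bits.
Saving = 771 − 615 = 156 bits.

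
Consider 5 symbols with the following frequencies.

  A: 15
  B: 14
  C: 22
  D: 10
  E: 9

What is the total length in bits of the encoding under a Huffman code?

Build the Huffman tree bottom-up:
merge E(9) and D(10): 19
merge B(14) and A(15): 29
merge 19 and C(22): 41
merge 29 and 41: 70
The encoded length is the sum of every internal node's weight: 19 + 29 + 41 + 70 = 159 bits.

159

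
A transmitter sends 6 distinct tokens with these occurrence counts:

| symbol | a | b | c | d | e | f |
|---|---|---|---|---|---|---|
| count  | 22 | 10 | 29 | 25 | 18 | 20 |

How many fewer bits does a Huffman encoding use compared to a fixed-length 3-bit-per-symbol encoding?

Fixed-length: 3 bits × 124 symbols = 372 bits.
Huffman merges:
b(10) + e(18) → 28
f(20) + a(22) → 42
d(25) + 28 → 53
c(29) + 42 → 71
53 + 71 → 124
Huffman total = 28 + 42 + 53 + 71 + 124 = 318 bits.
Saving = 372 − 318 = 54 bits.

54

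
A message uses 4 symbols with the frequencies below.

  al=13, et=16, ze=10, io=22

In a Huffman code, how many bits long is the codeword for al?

2

Repeatedly merge the two smallest:
combine ze(10), al(13) → 23
combine et(16), io(22) → 38
combine 23, 38 → 61
al's leaf is at depth 2, giving a 2-bit codeword.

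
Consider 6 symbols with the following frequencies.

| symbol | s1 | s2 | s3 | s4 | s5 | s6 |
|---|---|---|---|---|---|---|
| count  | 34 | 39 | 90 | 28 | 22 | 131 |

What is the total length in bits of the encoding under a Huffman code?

Build the Huffman tree bottom-up:
s5(22) + s4(28) → 50
s1(34) + s2(39) → 73
50 + 73 → 123
s3(90) + 123 → 213
s6(131) + 213 → 344
Total encoded bits = sum of merged weights = 50 + 73 + 123 + 213 + 344 = 803.

803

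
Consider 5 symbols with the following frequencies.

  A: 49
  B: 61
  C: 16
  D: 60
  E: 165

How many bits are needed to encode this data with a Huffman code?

723

Build the Huffman tree bottom-up:
C(16) + A(49) → 65
D(60) + B(61) → 121
65 + 121 → 186
E(165) + 186 → 351
The encoded length is the sum of every internal node's weight: 65 + 121 + 186 + 351 = 723 bits.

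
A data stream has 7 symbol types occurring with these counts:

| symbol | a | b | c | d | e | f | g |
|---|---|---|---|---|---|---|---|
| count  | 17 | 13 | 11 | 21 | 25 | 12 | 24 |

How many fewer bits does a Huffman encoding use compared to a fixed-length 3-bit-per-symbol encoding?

Fixed-length: 3 bits × 123 symbols = 369 bits.
Huffman merges:
merge c(11) and f(12): 23
merge b(13) and a(17): 30
merge d(21) and 23: 44
merge g(24) and e(25): 49
merge 30 and 44: 74
merge 49 and 74: 123
Huffman total = 23 + 30 + 44 + 49 + 74 + 123 = 343 bits.
Saving = 369 − 343 = 26 bits.

26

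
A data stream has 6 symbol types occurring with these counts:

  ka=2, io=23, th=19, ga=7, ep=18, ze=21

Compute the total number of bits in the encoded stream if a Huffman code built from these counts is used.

Greedily combine the two least-frequent nodes:
combine ka(2), ga(7) → 9
combine 9, ep(18) → 27
combine th(19), ze(21) → 40
combine io(23), 27 → 50
combine 40, 50 → 90
The encoded length is the sum of every internal node's weight: 9 + 27 + 40 + 50 + 90 = 216 bits.

216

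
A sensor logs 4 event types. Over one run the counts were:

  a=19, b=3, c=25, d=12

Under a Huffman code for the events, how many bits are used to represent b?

3

Huffman merges, smallest pair first:
combine b(3), d(12) → 15
combine 15, a(19) → 34
combine c(25), 34 → 59
b's leaf is at depth 3, giving a 3-bit codeword.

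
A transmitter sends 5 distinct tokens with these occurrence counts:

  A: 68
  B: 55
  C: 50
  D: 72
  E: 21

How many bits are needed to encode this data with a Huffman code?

603

Greedily combine the two least-frequent nodes:
combine E(21), C(50) → 71
combine B(55), A(68) → 123
combine 71, D(72) → 143
combine 123, 143 → 266
Each symbol's bit-cost is frequency × depth; summing gives 603 bits (equivalently 71 + 123 + 143 + 266).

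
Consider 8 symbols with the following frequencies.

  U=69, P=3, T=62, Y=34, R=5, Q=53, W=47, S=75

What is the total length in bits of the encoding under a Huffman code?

Greedily combine the two least-frequent nodes:
P(3) + R(5) → 8
8 + Y(34) → 42
42 + W(47) → 89
Q(53) + T(62) → 115
U(69) + S(75) → 144
89 + 115 → 204
144 + 204 → 348
The encoded length is the sum of every internal node's weight: 8 + 42 + 89 + 115 + 144 + 204 + 348 = 950 bits.

950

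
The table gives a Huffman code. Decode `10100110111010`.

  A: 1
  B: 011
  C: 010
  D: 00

Read left to right; each codeword is recognised as soon as it completes (prefix code):
  1→A | 010→C | 011→B | 011→B | 1→A | 010→C
Decoded message: ACBBAC

ACBBAC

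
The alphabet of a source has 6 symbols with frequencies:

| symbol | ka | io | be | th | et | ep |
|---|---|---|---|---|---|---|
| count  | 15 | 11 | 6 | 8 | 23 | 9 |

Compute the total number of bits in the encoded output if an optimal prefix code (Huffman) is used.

Greedily combine the two least-frequent nodes:
be(6) + th(8) → 14
ep(9) + io(11) → 20
14 + ka(15) → 29
20 + et(23) → 43
29 + 43 → 72
Total encoded bits = sum of merged weights = 14 + 20 + 29 + 43 + 72 = 178.

178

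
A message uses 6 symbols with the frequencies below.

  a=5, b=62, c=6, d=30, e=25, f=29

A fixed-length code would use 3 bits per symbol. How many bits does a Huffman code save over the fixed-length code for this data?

113

Fixed-length: 3 bits × 157 symbols = 471 bits.
Huffman merges:
merge a(5) and c(6): 11
merge 11 and e(25): 36
merge f(29) and d(30): 59
merge 36 and 59: 95
merge b(62) and 95: 157
Huffman total = 11 + 36 + 59 + 95 + 157 = 358 bits.
Saving = 471 − 358 = 113 bits.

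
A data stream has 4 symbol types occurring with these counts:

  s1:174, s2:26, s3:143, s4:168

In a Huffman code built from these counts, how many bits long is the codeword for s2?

3

Build the tree from the bottom:
combine s2(26), s3(143) → 169
combine s4(168), 169 → 337
combine s1(174), 337 → 511
The subtree containing s2 is merged 3 times, so code length = 3.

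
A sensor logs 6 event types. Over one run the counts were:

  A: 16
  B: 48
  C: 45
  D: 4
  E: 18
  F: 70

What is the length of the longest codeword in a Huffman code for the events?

4

Merge the two lowest-weight nodes at each step:
D(4) + A(16) → 20
E(18) + 20 → 38
38 + C(45) → 83
B(48) + F(70) → 118
83 + 118 → 201
The rarest symbols sit at the bottom; the longest codeword is 4 bits.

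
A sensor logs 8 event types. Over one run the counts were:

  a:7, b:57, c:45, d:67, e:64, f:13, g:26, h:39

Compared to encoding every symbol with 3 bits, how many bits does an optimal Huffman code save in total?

65

Fixed-length: 3 bits × 318 symbols = 954 bits.
Huffman merges:
merge a(7) and f(13): 20
merge 20 and g(26): 46
merge h(39) and c(45): 84
merge 46 and b(57): 103
merge e(64) and d(67): 131
merge 84 and 103: 187
merge 131 and 187: 318
Huffman total = 20 + 46 + 84 + 103 + 131 + 187 + 318 = 889 bits.
Saving = 954 − 889 = 65 bits.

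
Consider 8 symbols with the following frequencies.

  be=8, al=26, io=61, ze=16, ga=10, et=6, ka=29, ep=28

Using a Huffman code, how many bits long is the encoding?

500

Merge the two smallest weights repeatedly:
et(6) + be(8) → 14
ga(10) + 14 → 24
ze(16) + 24 → 40
al(26) + ep(28) → 54
ka(29) + 40 → 69
54 + io(61) → 115
69 + 115 → 184
The encoded length is the sum of every internal node's weight: 14 + 24 + 40 + 54 + 69 + 115 + 184 = 500 bits.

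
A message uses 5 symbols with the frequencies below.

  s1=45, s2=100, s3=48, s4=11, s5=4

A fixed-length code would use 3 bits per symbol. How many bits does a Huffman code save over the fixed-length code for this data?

Fixed-length: 3 bits × 208 symbols = 624 bits.
Huffman merges:
merge s5(4) and s4(11): 15
merge 15 and s1(45): 60
merge s3(48) and 60: 108
merge s2(100) and 108: 208
Huffman total = 15 + 60 + 108 + 208 = 391 bits.
Saving = 624 − 391 = 233 bits.

233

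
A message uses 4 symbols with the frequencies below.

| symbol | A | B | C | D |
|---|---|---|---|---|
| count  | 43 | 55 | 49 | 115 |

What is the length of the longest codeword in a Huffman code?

Merge the two lowest-weight nodes at each step:
merge A(43) and C(49): 92
merge B(55) and 92: 147
merge D(115) and 147: 262
The rarest symbols sit at the bottom; the longest codeword is 3 bits.

3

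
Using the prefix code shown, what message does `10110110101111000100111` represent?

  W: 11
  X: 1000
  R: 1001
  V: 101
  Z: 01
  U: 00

Read left to right; each codeword is recognised as soon as it completes (prefix code):
  101→V | 101→V | 101→V | 01→Z | 11→W | 1000→X | 1001→R | 11→W
Decoded message: VVVZWXRW

VVVZWXRW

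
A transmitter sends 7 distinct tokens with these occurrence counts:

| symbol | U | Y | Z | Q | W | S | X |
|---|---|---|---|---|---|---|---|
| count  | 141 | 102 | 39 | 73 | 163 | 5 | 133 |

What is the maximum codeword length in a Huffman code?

Merge the two lowest-weight nodes at each step:
merge S(5) and Z(39): 44
merge 44 and Q(73): 117
merge Y(102) and 117: 219
merge X(133) and U(141): 274
merge W(163) and 219: 382
merge 274 and 382: 656
The rarest symbols sit at the bottom; the longest codeword is 5 bits.

5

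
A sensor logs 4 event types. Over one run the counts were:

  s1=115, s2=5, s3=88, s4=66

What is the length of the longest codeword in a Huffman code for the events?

3

Merge the two lowest-weight nodes at each step:
merge s2(5) and s4(66): 71
merge 71 and s3(88): 159
merge s1(115) and 159: 274
The rarest symbols sit at the bottom; the longest codeword is 3 bits.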